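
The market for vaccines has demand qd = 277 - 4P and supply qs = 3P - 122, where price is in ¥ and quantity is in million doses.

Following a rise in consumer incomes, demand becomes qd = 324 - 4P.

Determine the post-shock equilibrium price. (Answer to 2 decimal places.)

63.71

Initially, 277 - 4P = 3P - 122, so 399 = 7P and P = 57, q = 49.
After the shift, demand is qd = 324 - 4P and supply is qs = 3P - 122.
Setting them equal: 324 - 4P = 3P - 122 → 446 = 7P, so P = 446/7 ≈ 63.7143 and q = 484/7 ≈ 69.1429.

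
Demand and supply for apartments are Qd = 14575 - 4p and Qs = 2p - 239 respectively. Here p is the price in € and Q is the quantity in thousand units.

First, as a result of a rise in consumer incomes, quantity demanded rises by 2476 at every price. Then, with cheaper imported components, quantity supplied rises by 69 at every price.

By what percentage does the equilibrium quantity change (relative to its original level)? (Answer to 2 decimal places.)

Initially, 14575 - 4p = 2p - 239, so 14814 = 6p and p = 2469, Q = 4699.
With the change applied: demand Qd = 17051 - 4p, supply Qs = 2p - 170.
Clearing the new market: 17051 - 4p = 2p - 170, so p = 17221/6 ≈ 2870.1667 and Q = 16711/3 ≈ 5570.3333.
%ΔQ = (5570.3333 − 4699) / 4699 × 100 = +18.54%.

+18.54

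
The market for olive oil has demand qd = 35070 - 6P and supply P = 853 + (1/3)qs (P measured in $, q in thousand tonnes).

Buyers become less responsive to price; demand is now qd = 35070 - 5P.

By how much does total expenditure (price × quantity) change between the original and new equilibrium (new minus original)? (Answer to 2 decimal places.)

Solve the original market: 35070 - 6P = 3P - 2559, hence P = 4181 and q = 9984.
The new curves are qd = 35070 - 5P (demand) and qs = 3P - 2559 (supply).
Clearing the new market: 35070 - 5P = 3P - 2559, so P = 4703.625 and q = 11551.875.
Expenditure moves from 4181×9984 = 41743104 to 4703.625×11551.875 = 54335688.046875; change = +12592584.05.

+12592584.05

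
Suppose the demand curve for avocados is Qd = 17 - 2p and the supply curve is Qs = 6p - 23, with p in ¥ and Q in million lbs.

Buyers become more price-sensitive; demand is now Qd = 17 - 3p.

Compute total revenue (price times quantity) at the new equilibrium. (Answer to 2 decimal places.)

16.30

Original equilibrium: 17 - 2p = 6p - 23 gives 40 = 8p, so p = 5 and Q = 7.
With the change applied: demand Qd = 17 - 3p, supply Qs = 6p - 23.
Setting them equal: 17 - 3p = 6p - 23 → 40 = 9p, so p = 40/9 ≈ 4.4444 and Q = 11/3 ≈ 3.6667.
New expenditure = 4.4444 × 3.6667 = 16.30.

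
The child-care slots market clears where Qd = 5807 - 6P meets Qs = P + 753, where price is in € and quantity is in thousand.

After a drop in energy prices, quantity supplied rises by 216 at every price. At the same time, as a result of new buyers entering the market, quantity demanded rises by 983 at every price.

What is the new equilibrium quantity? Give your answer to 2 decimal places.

Solve the original market: 5807 - 6P = P + 753, hence P = 722 and Q = 1475.
The new curves are Qd = 6790 - 6P (demand) and Qs = P + 969 (supply).
Clearing the new market: 6790 - 6P = P + 969, so P = 5821/7 ≈ 831.5714 and Q = 12604/7 ≈ 1800.5714.

1800.57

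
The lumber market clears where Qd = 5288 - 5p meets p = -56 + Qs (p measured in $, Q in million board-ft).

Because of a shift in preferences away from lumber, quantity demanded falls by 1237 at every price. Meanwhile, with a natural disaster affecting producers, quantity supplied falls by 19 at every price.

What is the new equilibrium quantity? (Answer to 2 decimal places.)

Solve the original market: 5288 - 5p = p + 56, hence p = 872 and Q = 928.
With the change applied: demand Qd = 4051 - 5p, supply Qs = p + 37.
Equate the new curves: 4051 - 5p = p + 37, giving 4014 = 6p, p = 669, Q = 706.

706.00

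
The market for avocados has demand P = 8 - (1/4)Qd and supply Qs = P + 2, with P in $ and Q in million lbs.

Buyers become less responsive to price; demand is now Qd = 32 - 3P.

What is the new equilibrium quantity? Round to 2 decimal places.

9.50

Initially, 32 - 4P = P + 2, so 30 = 5P and P = 6, Q = 8.
The shock moves the curves to Qd = 32 - 3P and Qs = P + 2.
New equilibrium: 32 - 3P = P + 2 ⇒ 30 = 4P ⇒ P = 7.5, Q = 9.5.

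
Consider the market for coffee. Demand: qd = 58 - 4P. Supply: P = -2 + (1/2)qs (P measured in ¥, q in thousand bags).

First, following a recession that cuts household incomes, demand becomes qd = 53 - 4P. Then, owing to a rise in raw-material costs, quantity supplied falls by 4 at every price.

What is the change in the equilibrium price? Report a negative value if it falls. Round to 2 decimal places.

-0.17

Initially, 58 - 4P = 2P + 4, so 54 = 6P and P = 9, q = 22.
After the shift, demand is qd = 53 - 4P and supply is qs = 2P.
Equate the new curves: 53 - 4P = 2P, giving 53 = 6P, P = 53/6 ≈ 8.8333, q = 53/3 ≈ 17.6667.
ΔP = 8.8333 − 9 = -0.17.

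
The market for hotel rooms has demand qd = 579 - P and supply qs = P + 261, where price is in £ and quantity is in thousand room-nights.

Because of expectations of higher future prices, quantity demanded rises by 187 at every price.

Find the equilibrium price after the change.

Solve the original market: 579 - P = P + 261, hence P = 159 and q = 420.
After the shift, demand is qd = 766 - P and supply is qs = P + 261.
Equate the new curves: 766 - P = P + 261, giving 505 = 2P, P = 252.5, q = 513.5.

252.5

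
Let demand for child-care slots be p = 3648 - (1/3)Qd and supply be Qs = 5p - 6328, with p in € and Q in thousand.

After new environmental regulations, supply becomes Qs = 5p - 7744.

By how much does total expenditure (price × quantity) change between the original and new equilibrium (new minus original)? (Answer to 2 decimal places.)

-449757.00

Before the shock: 10944 - 3p = 5p - 6328 ⇒ 17272 = 8p ⇒ p = 2159, Q = 4467.
The new curves are Qd = 10944 - 3p (demand) and Qs = 5p - 7744 (supply).
New equilibrium: 10944 - 3p = 5p - 7744 ⇒ 18688 = 8p ⇒ p = 2336, Q = 3936.
Expenditure moves from 2159×4467 = 9644253 to 2336×3936 = 9194496; change = -449757.00.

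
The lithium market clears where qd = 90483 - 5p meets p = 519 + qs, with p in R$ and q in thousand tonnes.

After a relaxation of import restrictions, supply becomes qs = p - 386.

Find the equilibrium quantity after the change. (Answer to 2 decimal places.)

14758.83

Initially, 90483 - 5p = p - 519, so 91002 = 6p and p = 15167, q = 14648.
After the shift, demand is qd = 90483 - 5p and supply is qs = p - 386.
New equilibrium: 90483 - 5p = p - 386 ⇒ 90869 = 6p ⇒ p = 90869/6 ≈ 15144.8333, q = 88553/6 ≈ 14758.8333.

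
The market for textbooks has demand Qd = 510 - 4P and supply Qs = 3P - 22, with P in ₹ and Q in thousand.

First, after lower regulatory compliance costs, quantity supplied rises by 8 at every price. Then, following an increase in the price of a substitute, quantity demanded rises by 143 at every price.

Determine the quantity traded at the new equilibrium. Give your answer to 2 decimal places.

271.86

Initially, 510 - 4P = 3P - 22, so 532 = 7P and P = 76, Q = 206.
After the shift, demand is Qd = 653 - 4P and supply is Qs = 3P - 14.
New equilibrium: 653 - 4P = 3P - 14 ⇒ 667 = 7P ⇒ P = 667/7 ≈ 95.2857, Q = 1903/7 ≈ 271.8571.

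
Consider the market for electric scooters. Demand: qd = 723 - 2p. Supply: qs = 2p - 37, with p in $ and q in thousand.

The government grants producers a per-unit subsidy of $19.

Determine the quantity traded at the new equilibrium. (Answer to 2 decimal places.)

Solve the original market: 723 - 2p = 2p - 37, hence p = 190 and q = 343.
Since sellers receive the price plus the subsidy, the effective supply curve becomes qs = 2p + 1.
New equilibrium: 723 - 2p = 2p + 1 ⇒ 722 = 4p ⇒ p = 180.5, q = 362.

362.00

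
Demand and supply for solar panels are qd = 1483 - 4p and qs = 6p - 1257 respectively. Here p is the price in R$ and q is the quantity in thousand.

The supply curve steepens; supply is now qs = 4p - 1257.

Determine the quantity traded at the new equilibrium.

Original equilibrium: 1483 - 4p = 6p - 1257 gives 2740 = 10p, so p = 274 and q = 387.
The shock moves the curves to qd = 1483 - 4p and qs = 4p - 1257.
Equate the new curves: 1483 - 4p = 4p - 1257, giving 2740 = 8p, p = 342.5, q = 113.

113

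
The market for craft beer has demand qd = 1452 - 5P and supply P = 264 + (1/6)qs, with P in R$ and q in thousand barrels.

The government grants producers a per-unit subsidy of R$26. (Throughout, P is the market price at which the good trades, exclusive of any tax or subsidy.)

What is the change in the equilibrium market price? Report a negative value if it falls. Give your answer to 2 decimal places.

-14.18

Solve the original market: 1452 - 5P = 6P - 1584, hence P = 276 and q = 72.
Since sellers receive the price plus the subsidy, the effective supply curve becomes qs = 6P - 1428.
Clearing the new market: 1452 - 5P = 6P - 1428, so P = 2880/11 ≈ 261.8182 and q = 1572/11 ≈ 142.9091.
ΔP = 261.8182 − 276 = -14.18.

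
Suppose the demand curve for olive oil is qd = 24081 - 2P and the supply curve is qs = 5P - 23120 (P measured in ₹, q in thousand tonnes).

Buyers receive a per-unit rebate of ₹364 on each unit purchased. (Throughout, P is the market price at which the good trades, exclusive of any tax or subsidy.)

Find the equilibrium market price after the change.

6847

Before the shock: 24081 - 2P = 5P - 23120 ⇒ 47201 = 7P ⇒ P = 6743, q = 10595.
Since buyers' out-of-pocket price is the market price minus the rebate, the effective demand curve becomes qd = 24809 - 2P.
Equate the new curves: 24809 - 2P = 5P - 23120, giving 47929 = 7P, P = 6847, q = 11115.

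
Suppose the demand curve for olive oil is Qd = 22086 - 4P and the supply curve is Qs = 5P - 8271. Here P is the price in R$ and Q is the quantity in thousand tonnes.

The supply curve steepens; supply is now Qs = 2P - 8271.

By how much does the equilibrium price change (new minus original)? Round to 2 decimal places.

Initially, 22086 - 4P = 5P - 8271, so 30357 = 9P and P = 3373, Q = 8594.
With the change applied: demand Qd = 22086 - 4P, supply Qs = 2P - 8271.
New equilibrium: 22086 - 4P = 2P - 8271 ⇒ 30357 = 6P ⇒ P = 5059.5, Q = 1848.
ΔP = 5059.5 − 3373 = +1686.50.

+1686.50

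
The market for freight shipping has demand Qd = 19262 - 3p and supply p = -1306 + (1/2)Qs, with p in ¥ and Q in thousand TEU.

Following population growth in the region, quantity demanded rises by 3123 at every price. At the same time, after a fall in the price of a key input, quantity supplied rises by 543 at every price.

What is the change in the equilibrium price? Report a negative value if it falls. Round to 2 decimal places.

Before the shock: 19262 - 3p = 2p + 2612 ⇒ 16650 = 5p ⇒ p = 3330, Q = 9272.
The shock moves the curves to Qd = 22385 - 3p and Qs = 2p + 3155.
Equate the new curves: 22385 - 3p = 2p + 3155, giving 19230 = 5p, p = 3846, Q = 10847.
Δp = 3846 − 3330 = +516.00.

+516.00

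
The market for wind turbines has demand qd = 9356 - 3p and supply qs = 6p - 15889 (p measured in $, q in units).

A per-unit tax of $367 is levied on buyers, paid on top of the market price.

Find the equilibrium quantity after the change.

Before the shock: 9356 - 3p = 6p - 15889 ⇒ 25245 = 9p ⇒ p = 2805, q = 941.
Since buyers pay the price plus the tax, the effective demand curve becomes qd = 8255 - 3p.
Equate the new curves: 8255 - 3p = 6p - 15889, giving 24144 = 9p, p = 8048/3 ≈ 2682.6667, q = 207.

207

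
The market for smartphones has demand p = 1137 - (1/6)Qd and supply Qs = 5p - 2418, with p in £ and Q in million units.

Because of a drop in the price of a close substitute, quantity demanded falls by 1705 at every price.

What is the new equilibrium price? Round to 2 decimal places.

Original equilibrium: 6822 - 6p = 5p - 2418 gives 9240 = 11p, so p = 840 and Q = 1782.
The shock moves the curves to Qd = 5117 - 6p and Qs = 5p - 2418.
Clearing the new market: 5117 - 6p = 5p - 2418, so p = 685 and Q = 1007.

685.00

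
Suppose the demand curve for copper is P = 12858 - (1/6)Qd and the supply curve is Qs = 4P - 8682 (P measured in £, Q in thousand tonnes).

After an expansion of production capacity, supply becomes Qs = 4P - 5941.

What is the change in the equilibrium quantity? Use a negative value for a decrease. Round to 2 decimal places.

+1644.60

Original equilibrium: 77148 - 6P = 4P - 8682 gives 85830 = 10P, so P = 8583 and Q = 25650.
After the shift, demand is Qd = 77148 - 6P and supply is Qs = 4P - 5941.
Clearing the new market: 77148 - 6P = 4P - 5941, so P = 8308.9 and Q = 27294.6.
ΔQ = 27294.6 − 25650 = +1644.60.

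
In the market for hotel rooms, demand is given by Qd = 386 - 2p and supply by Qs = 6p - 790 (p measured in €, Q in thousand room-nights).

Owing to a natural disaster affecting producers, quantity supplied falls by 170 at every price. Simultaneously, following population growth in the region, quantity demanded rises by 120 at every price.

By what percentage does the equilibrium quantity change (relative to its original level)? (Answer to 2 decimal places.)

+51.63

Before the shock: 386 - 2p = 6p - 790 ⇒ 1176 = 8p ⇒ p = 147, Q = 92.
The new curves are Qd = 506 - 2p (demand) and Qs = 6p - 960 (supply).
Clearing the new market: 506 - 2p = 6p - 960, so p = 183.25 and Q = 139.5.
%ΔQ = (139.5 − 92) / 92 × 100 = +51.63%.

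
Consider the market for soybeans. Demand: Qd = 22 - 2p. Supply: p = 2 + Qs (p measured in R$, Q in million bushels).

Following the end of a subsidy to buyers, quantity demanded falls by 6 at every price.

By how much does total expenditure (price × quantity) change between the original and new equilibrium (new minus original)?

Initially, 22 - 2p = p - 2, so 24 = 3p and p = 8, Q = 6.
After the shift, demand is Qd = 16 - 2p and supply is Qs = p - 2.
Equate the new curves: 16 - 2p = p - 2, giving 18 = 3p, p = 6, Q = 4.
Expenditure moves from 8×6 = 48 to 6×4 = 24; change = -24.

-24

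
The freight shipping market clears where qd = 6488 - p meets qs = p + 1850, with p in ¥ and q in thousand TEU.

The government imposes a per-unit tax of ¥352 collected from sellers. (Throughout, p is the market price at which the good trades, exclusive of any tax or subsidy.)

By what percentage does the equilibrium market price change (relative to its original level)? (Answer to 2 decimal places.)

Initially, 6488 - p = p + 1850, so 4638 = 2p and p = 2319, q = 4169.
Since sellers keep the price net of the tax, the effective supply curve becomes qs = p + 1498.
New equilibrium: 6488 - p = p + 1498 ⇒ 4990 = 2p ⇒ p = 2495, q = 3993.
%Δp = (2495 − 2319) / 2319 × 100 = +7.59%.

+7.59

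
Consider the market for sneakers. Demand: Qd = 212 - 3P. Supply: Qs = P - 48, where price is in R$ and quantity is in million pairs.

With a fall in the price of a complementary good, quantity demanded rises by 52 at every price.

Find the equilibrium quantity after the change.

Original equilibrium: 212 - 3P = P - 48 gives 260 = 4P, so P = 65 and Q = 17.
The shock moves the curves to Qd = 264 - 3P and Qs = P - 48.
New equilibrium: 264 - 3P = P - 48 ⇒ 312 = 4P ⇒ P = 78, Q = 30.

30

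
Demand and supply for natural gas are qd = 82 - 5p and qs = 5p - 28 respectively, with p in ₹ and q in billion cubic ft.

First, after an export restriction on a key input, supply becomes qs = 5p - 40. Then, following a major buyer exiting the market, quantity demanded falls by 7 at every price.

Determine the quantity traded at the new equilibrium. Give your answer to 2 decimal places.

17.50

Before the shock: 82 - 5p = 5p - 28 ⇒ 110 = 10p ⇒ p = 11, q = 27.
The new curves are qd = 75 - 5p (demand) and qs = 5p - 40 (supply).
Setting them equal: 75 - 5p = 5p - 40 → 115 = 10p, so p = 11.5 and q = 17.5.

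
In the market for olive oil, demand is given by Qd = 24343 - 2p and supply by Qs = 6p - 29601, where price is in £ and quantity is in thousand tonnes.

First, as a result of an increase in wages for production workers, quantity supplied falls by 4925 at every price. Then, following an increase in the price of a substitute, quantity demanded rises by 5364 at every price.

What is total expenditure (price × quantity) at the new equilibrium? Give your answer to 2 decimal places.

109587519.84

Initially, 24343 - 2p = 6p - 29601, so 53944 = 8p and p = 6743, Q = 10857.
The new curves are Qd = 29707 - 2p (demand) and Qs = 6p - 34526 (supply).
Setting them equal: 29707 - 2p = 6p - 34526 → 64233 = 8p, so p = 8029.125 and Q = 13648.75.
New expenditure = 8029.125 × 13648.75 = 109587519.84.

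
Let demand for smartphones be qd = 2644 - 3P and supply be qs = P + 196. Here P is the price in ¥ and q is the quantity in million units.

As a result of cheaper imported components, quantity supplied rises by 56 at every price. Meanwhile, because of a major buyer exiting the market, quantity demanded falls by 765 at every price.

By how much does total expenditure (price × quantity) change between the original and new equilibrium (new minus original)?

-226549.4375

Solve the original market: 2644 - 3P = P + 196, hence P = 612 and q = 808.
The shock moves the curves to qd = 1879 - 3P and qs = P + 252.
Setting them equal: 1879 - 3P = P + 252 → 1627 = 4P, so P = 406.75 and q = 658.75.
Expenditure moves from 612×808 = 494496 to 406.75×658.75 = 267946.5625; change = -226549.4375.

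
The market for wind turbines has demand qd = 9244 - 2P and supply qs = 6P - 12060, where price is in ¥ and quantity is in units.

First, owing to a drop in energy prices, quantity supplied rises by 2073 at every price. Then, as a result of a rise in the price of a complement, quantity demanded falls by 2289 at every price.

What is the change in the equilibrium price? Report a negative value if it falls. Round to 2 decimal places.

Solve the original market: 9244 - 2P = 6P - 12060, hence P = 2663 and q = 3918.
The shock moves the curves to qd = 6955 - 2P and qs = 6P - 9987.
Setting them equal: 6955 - 2P = 6P - 9987 → 16942 = 8P, so P = 2117.75 and q = 2719.5.
ΔP = 2117.75 − 2663 = -545.25.

-545.25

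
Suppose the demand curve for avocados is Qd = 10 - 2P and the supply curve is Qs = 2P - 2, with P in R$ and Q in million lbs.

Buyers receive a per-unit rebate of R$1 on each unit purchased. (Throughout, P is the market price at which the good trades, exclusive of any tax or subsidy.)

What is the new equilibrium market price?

Initially, 10 - 2P = 2P - 2, so 12 = 4P and P = 3, Q = 4.
Since buyers' out-of-pocket price is the market price minus the rebate, the effective demand curve becomes Qd = 12 - 2P.
Clearing the new market: 12 - 2P = 2P - 2, so P = 3.5 and Q = 5.

3.5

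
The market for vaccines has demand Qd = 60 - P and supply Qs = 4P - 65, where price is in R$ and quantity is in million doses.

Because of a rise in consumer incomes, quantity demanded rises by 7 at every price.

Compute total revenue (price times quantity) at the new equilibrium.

Original equilibrium: 60 - P = 4P - 65 gives 125 = 5P, so P = 25 and Q = 35.
The shock moves the curves to Qd = 67 - P and Qs = 4P - 65.
New equilibrium: 67 - P = 4P - 65 ⇒ 132 = 5P ⇒ P = 26.4, Q = 40.6.
New expenditure = 26.4 × 40.6 = 1071.84.

1071.84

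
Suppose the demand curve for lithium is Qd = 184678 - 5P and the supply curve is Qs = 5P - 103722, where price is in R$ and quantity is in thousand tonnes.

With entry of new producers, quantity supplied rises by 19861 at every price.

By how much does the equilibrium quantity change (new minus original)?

Initially, 184678 - 5P = 5P - 103722, so 288400 = 10P and P = 28840, Q = 40478.
After the shift, demand is Qd = 184678 - 5P and supply is Qs = 5P - 83861.
Clearing the new market: 184678 - 5P = 5P - 83861, so P = 26853.9 and Q = 50408.5.
ΔQ = 50408.5 − 40478 = +9930.5.

+9930.5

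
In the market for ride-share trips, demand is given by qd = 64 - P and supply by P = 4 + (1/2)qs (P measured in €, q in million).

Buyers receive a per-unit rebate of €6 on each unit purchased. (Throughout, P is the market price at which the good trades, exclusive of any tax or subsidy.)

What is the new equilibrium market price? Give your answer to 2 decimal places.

26.00

Initially, 64 - P = 2P - 8, so 72 = 3P and P = 24, q = 40.
Since buyers' out-of-pocket price is the market price minus the rebate, the effective demand curve becomes qd = 70 - P.
Equate the new curves: 70 - P = 2P - 8, giving 78 = 3P, P = 26, q = 44.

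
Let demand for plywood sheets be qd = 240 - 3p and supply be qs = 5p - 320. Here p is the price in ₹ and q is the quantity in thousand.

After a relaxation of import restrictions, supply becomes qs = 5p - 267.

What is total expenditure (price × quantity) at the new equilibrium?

3160.828125

Original equilibrium: 240 - 3p = 5p - 320 gives 560 = 8p, so p = 70 and q = 30.
The shock moves the curves to qd = 240 - 3p and qs = 5p - 267.
Setting them equal: 240 - 3p = 5p - 267 → 507 = 8p, so p = 63.375 and q = 49.875.
New expenditure = 63.375 × 49.875 = 3160.828125.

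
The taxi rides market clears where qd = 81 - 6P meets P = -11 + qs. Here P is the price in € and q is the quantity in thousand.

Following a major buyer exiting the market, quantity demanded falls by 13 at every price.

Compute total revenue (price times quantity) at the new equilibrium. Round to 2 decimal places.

Solve the original market: 81 - 6P = P + 11, hence P = 10 and q = 21.
The new curves are qd = 68 - 6P (demand) and qs = P + 11 (supply).
Equate the new curves: 68 - 6P = P + 11, giving 57 = 7P, P = 57/7 ≈ 8.1429, q = 134/7 ≈ 19.1429.
New expenditure = 8.1429 × 19.1429 = 155.88.

155.88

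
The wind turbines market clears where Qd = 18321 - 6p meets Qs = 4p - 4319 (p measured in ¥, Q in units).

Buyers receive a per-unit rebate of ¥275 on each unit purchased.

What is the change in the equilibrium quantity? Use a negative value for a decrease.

+660

Before the shock: 18321 - 6p = 4p - 4319 ⇒ 22640 = 10p ⇒ p = 2264, Q = 4737.
Since buyers' out-of-pocket price is the market price minus the rebate, the effective demand curve becomes Qd = 19971 - 6p.
Setting them equal: 19971 - 6p = 4p - 4319 → 24290 = 10p, so p = 2429 and Q = 5397.
ΔQ = 5397 − 4737 = +660.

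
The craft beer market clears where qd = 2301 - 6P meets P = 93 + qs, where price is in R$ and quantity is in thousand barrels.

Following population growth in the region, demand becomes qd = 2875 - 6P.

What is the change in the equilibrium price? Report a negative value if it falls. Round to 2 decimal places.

+82.00

Before the shock: 2301 - 6P = P - 93 ⇒ 2394 = 7P ⇒ P = 342, q = 249.
After the shift, demand is qd = 2875 - 6P and supply is qs = P - 93.
New equilibrium: 2875 - 6P = P - 93 ⇒ 2968 = 7P ⇒ P = 424, q = 331.
ΔP = 424 − 342 = +82.00.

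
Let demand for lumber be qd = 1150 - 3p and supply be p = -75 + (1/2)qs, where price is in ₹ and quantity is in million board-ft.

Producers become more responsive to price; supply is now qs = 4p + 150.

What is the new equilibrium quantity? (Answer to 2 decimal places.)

Initially, 1150 - 3p = 2p + 150, so 1000 = 5p and p = 200, q = 550.
The shock moves the curves to qd = 1150 - 3p and qs = 4p + 150.
Clearing the new market: 1150 - 3p = 4p + 150, so p = 1000/7 ≈ 142.8571 and q = 5050/7 ≈ 721.4286.

721.43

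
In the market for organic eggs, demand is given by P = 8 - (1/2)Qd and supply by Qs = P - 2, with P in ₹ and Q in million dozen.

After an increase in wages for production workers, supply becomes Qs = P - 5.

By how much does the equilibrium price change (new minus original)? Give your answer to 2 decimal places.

+1.00

Before the shock: 16 - 2P = P - 2 ⇒ 18 = 3P ⇒ P = 6, Q = 4.
The shock moves the curves to Qd = 16 - 2P and Qs = P - 5.
New equilibrium: 16 - 2P = P - 5 ⇒ 21 = 3P ⇒ P = 7, Q = 2.
ΔP = 7 − 6 = +1.00.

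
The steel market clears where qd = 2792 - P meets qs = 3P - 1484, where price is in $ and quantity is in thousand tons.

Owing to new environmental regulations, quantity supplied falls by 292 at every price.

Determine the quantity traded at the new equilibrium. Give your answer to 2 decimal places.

1650.00

Solve the original market: 2792 - P = 3P - 1484, hence P = 1069 and q = 1723.
With the change applied: demand qd = 2792 - P, supply qs = 3P - 1776.
Setting them equal: 2792 - P = 3P - 1776 → 4568 = 4P, so P = 1142 and q = 1650.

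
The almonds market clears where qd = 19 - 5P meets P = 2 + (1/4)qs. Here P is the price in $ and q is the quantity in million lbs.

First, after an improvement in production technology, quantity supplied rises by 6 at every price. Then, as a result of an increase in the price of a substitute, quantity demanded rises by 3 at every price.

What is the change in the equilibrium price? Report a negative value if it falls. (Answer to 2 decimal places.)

-0.33

Solve the original market: 19 - 5P = 4P - 8, hence P = 3 and q = 4.
After the shift, demand is qd = 22 - 5P and supply is qs = 4P - 2.
Equate the new curves: 22 - 5P = 4P - 2, giving 24 = 9P, P = 8/3 ≈ 2.6667, q = 26/3 ≈ 8.6667.
ΔP = 2.6667 − 3 = -0.33.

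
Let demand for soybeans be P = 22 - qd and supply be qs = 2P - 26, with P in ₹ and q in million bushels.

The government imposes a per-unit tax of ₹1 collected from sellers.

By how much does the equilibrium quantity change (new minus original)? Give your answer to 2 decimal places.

Before the shock: 22 - P = 2P - 26 ⇒ 48 = 3P ⇒ P = 16, q = 6.
Since sellers keep the price net of the tax, the effective supply curve becomes qs = 2P - 28.
Equate the new curves: 22 - P = 2P - 28, giving 50 = 3P, P = 50/3 ≈ 16.6667, q = 16/3 ≈ 5.3333.
Δq = 5.3333 − 6 = -0.67.

-0.67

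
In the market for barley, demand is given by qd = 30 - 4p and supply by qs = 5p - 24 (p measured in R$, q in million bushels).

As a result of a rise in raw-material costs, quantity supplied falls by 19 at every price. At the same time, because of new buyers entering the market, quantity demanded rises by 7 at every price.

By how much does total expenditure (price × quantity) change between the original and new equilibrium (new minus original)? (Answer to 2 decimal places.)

-23.16

Original equilibrium: 30 - 4p = 5p - 24 gives 54 = 9p, so p = 6 and q = 6.
The new curves are qd = 37 - 4p (demand) and qs = 5p - 43 (supply).
Clearing the new market: 37 - 4p = 5p - 43, so p = 80/9 ≈ 8.8889 and q = 13/9 ≈ 1.4444.
Expenditure moves from 6×6 = 36 to 8.8889×1.4444 = 12.8395; change = -23.16.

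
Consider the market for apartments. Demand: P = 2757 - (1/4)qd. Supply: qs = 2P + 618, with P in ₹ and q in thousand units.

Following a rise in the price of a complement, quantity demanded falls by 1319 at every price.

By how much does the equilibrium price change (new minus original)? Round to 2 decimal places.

-219.83

Initially, 11028 - 4P = 2P + 618, so 10410 = 6P and P = 1735, q = 4088.
With the change applied: demand qd = 9709 - 4P, supply qs = 2P + 618.
New equilibrium: 9709 - 4P = 2P + 618 ⇒ 9091 = 6P ⇒ P = 9091/6 ≈ 1515.1667, q = 10945/3 ≈ 3648.3333.
ΔP = 1515.1667 − 1735 = -219.83.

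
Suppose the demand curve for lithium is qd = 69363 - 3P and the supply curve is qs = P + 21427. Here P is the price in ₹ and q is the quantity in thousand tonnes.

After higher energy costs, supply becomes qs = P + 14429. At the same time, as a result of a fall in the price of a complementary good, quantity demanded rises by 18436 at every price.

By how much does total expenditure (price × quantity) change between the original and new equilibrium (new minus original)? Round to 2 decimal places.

Original equilibrium: 69363 - 3P = P + 21427 gives 47936 = 4P, so P = 11984 and q = 33411.
With the change applied: demand qd = 87799 - 3P, supply qs = P + 14429.
Clearing the new market: 87799 - 3P = P + 14429, so P = 18342.5 and q = 32771.5.
Expenditure moves from 11984×33411 = 400397424 to 18342.5×32771.5 = 601111238.75; change = +200713814.75.

+200713814.75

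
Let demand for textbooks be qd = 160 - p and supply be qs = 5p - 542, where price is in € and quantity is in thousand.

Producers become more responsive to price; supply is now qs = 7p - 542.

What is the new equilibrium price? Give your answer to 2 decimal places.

87.75

Before the shock: 160 - p = 5p - 542 ⇒ 702 = 6p ⇒ p = 117, q = 43.
The new curves are qd = 160 - p (demand) and qs = 7p - 542 (supply).
Equate the new curves: 160 - p = 7p - 542, giving 702 = 8p, p = 87.75, q = 72.25.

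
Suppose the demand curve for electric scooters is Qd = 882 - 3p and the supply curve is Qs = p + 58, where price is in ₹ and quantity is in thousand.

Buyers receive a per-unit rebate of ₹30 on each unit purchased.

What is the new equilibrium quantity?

Before the shock: 882 - 3p = p + 58 ⇒ 824 = 4p ⇒ p = 206, Q = 264.
Since buyers' out-of-pocket price is the market price minus the rebate, the effective demand curve becomes Qd = 972 - 3p.
New equilibrium: 972 - 3p = p + 58 ⇒ 914 = 4p ⇒ p = 228.5, Q = 286.5.

286.5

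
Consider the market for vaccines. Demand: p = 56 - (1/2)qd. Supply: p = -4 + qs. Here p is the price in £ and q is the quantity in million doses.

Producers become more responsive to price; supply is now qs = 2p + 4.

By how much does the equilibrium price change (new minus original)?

-9

Original equilibrium: 112 - 2p = p + 4 gives 108 = 3p, so p = 36 and q = 40.
With the change applied: demand qd = 112 - 2p, supply qs = 2p + 4.
Clearing the new market: 112 - 2p = 2p + 4, so p = 27 and q = 58.
Δp = 27 − 36 = -9.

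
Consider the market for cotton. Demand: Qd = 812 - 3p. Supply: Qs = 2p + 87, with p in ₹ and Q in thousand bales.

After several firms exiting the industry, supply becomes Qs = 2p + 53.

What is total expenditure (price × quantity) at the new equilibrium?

54131.88

Solve the original market: 812 - 3p = 2p + 87, hence p = 145 and Q = 377.
With the change applied: demand Qd = 812 - 3p, supply Qs = 2p + 53.
New equilibrium: 812 - 3p = 2p + 53 ⇒ 759 = 5p ⇒ p = 151.8, Q = 356.6.
New expenditure = 151.8 × 356.6 = 54131.88.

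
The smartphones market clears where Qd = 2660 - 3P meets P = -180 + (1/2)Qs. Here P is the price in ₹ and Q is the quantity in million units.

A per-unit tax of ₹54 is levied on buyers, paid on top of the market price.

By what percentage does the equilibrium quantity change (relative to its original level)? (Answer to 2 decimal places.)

-5.06

Original equilibrium: 2660 - 3P = 2P + 360 gives 2300 = 5P, so P = 460 and Q = 1280.
Since buyers pay the price plus the tax, the effective demand curve becomes Qd = 2498 - 3P.
Equate the new curves: 2498 - 3P = 2P + 360, giving 2138 = 5P, P = 427.6, Q = 1215.2.
%ΔQ = (1215.2 − 1280) / 1280 × 100 = -5.06%.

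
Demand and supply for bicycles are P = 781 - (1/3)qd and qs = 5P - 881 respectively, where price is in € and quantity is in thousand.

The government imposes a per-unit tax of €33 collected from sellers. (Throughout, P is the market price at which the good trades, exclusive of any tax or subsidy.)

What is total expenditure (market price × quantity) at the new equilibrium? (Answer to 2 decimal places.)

Initially, 2343 - 3P = 5P - 881, so 3224 = 8P and P = 403, q = 1134.
Since sellers keep the price net of the tax, the effective supply curve becomes qs = 5P - 1046.
Equate the new curves: 2343 - 3P = 5P - 1046, giving 3389 = 8P, P = 423.625, q = 1072.125.
New expenditure = 423.625 × 1072.125 = 454178.95.

454178.95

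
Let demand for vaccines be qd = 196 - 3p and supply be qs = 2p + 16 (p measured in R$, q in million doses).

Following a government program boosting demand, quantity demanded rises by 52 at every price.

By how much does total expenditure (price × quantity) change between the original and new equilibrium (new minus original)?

+1880.32

Solve the original market: 196 - 3p = 2p + 16, hence p = 36 and q = 88.
The new curves are qd = 248 - 3p (demand) and qs = 2p + 16 (supply).
Clearing the new market: 248 - 3p = 2p + 16, so p = 46.4 and q = 108.8.
Expenditure moves from 36×88 = 3168 to 46.4×108.8 = 5048.32; change = +1880.32.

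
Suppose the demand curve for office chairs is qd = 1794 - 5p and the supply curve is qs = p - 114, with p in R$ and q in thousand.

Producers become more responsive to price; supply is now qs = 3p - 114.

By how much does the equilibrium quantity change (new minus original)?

Initially, 1794 - 5p = p - 114, so 1908 = 6p and p = 318, q = 204.
After the shift, demand is qd = 1794 - 5p and supply is qs = 3p - 114.
Setting them equal: 1794 - 5p = 3p - 114 → 1908 = 8p, so p = 238.5 and q = 601.5.
Δq = 601.5 − 204 = +397.5.

+397.5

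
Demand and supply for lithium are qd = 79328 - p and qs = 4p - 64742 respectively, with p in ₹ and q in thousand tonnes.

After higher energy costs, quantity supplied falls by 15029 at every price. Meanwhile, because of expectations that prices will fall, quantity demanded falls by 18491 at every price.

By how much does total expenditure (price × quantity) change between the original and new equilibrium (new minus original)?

-535501003.36

Before the shock: 79328 - p = 4p - 64742 ⇒ 144070 = 5p ⇒ p = 28814, q = 50514.
After the shift, demand is qd = 60837 - p and supply is qs = 4p - 79771.
Clearing the new market: 60837 - p = 4p - 79771, so p = 28121.6 and q = 32715.4.
Expenditure moves from 28814×50514 = 1455510396 to 28121.6×32715.4 = 920009392.64; change = -535501003.36.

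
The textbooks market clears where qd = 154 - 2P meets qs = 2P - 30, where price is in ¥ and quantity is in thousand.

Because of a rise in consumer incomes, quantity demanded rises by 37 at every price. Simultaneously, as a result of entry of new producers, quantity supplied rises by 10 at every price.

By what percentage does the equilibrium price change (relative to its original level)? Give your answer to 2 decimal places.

+14.67

Original equilibrium: 154 - 2P = 2P - 30 gives 184 = 4P, so P = 46 and q = 62.
The shock moves the curves to qd = 191 - 2P and qs = 2P - 20.
Setting them equal: 191 - 2P = 2P - 20 → 211 = 4P, so P = 52.75 and q = 85.5.
%ΔP = (52.75 − 46) / 46 × 100 = +14.67%.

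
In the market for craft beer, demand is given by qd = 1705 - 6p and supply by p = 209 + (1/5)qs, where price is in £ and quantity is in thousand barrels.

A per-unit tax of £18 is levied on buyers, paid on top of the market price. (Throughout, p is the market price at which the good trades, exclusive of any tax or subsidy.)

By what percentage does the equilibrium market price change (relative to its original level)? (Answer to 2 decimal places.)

Original equilibrium: 1705 - 6p = 5p - 1045 gives 2750 = 11p, so p = 250 and q = 205.
Since buyers pay the price plus the tax, the effective demand curve becomes qd = 1597 - 6p.
Setting them equal: 1597 - 6p = 5p - 1045 → 2642 = 11p, so p = 2642/11 ≈ 240.1818 and q = 1715/11 ≈ 155.9091.
%Δp = (240.1818 − 250) / 250 × 100 = -3.93%.

-3.93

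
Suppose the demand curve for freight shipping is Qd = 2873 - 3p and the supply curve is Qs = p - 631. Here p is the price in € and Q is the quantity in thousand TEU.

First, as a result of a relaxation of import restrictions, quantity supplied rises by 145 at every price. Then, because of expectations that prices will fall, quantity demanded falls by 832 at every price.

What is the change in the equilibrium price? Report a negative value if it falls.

Before the shock: 2873 - 3p = p - 631 ⇒ 3504 = 4p ⇒ p = 876, Q = 245.
The new curves are Qd = 2041 - 3p (demand) and Qs = p - 486 (supply).
Setting them equal: 2041 - 3p = p - 486 → 2527 = 4p, so p = 631.75 and Q = 145.75.
Δp = 631.75 − 876 = -244.25.

-244.25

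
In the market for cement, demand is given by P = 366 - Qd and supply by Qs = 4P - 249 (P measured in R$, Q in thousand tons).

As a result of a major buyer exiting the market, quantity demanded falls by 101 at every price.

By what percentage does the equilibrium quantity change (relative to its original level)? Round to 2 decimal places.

Before the shock: 366 - P = 4P - 249 ⇒ 615 = 5P ⇒ P = 123, Q = 243.
The shock moves the curves to Qd = 265 - P and Qs = 4P - 249.
Clearing the new market: 265 - P = 4P - 249, so P = 102.8 and Q = 162.2.
%ΔQ = (162.2 − 243) / 243 × 100 = -33.25%.

-33.25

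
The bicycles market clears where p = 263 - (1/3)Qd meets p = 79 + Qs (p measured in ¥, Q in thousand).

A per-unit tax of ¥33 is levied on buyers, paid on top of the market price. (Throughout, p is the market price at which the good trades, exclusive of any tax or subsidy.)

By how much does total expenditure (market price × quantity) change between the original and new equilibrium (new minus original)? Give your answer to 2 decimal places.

-8173.69

Initially, 789 - 3p = p - 79, so 868 = 4p and p = 217, Q = 138.
Since buyers pay the price plus the tax, the effective demand curve becomes Qd = 690 - 3p.
Clearing the new market: 690 - 3p = p - 79, so p = 192.25 and Q = 113.25.
Expenditure moves from 217×138 = 29946 to 192.25×113.25 = 21772.3125; change = -8173.69.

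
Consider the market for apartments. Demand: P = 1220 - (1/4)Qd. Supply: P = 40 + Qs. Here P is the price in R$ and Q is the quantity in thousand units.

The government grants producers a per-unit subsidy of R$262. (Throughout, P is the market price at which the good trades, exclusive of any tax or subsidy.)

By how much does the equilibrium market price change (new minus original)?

Solve the original market: 4880 - 4P = P - 40, hence P = 984 and Q = 944.
Since sellers receive the price plus the subsidy, the effective supply curve becomes Qs = P + 222.
Setting them equal: 4880 - 4P = P + 222 → 4658 = 5P, so P = 931.6 and Q = 1153.6.
ΔP = 931.6 − 984 = -52.4.

-52.4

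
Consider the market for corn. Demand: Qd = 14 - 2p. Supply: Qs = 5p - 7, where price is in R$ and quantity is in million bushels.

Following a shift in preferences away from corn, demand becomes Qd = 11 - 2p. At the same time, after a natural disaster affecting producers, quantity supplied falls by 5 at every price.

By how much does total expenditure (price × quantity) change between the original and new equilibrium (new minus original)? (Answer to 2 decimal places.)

-9.45

Before the shock: 14 - 2p = 5p - 7 ⇒ 21 = 7p ⇒ p = 3, Q = 8.
The shock moves the curves to Qd = 11 - 2p and Qs = 5p - 12.
New equilibrium: 11 - 2p = 5p - 12 ⇒ 23 = 7p ⇒ p = 23/7 ≈ 3.2857, Q = 31/7 ≈ 4.4286.
Expenditure moves from 3×8 = 24 to 3.2857×4.4286 = 14.5510; change = -9.45.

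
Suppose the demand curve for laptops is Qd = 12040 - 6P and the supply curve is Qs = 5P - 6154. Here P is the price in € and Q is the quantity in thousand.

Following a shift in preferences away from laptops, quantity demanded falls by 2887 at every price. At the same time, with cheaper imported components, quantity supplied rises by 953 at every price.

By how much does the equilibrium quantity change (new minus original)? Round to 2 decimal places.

-792.45

Before the shock: 12040 - 6P = 5P - 6154 ⇒ 18194 = 11P ⇒ P = 1654, Q = 2116.
With the change applied: demand Qd = 9153 - 6P, supply Qs = 5P - 5201.
Equate the new curves: 9153 - 6P = 5P - 5201, giving 14354 = 11P, P = 14354/11 ≈ 1304.9091, Q = 14559/11 ≈ 1323.5455.
ΔQ = 1323.5455 − 2116 = -792.45.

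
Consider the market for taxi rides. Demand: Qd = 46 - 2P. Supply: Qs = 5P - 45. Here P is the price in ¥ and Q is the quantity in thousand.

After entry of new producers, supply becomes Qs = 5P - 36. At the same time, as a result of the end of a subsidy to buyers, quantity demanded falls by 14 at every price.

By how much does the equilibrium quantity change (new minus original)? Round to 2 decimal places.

Solve the original market: 46 - 2P = 5P - 45, hence P = 13 and Q = 20.
With the change applied: demand Qd = 32 - 2P, supply Qs = 5P - 36.
Equate the new curves: 32 - 2P = 5P - 36, giving 68 = 7P, P = 68/7 ≈ 9.7143, Q = 88/7 ≈ 12.5714.
ΔQ = 12.5714 − 20 = -7.43.

-7.43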